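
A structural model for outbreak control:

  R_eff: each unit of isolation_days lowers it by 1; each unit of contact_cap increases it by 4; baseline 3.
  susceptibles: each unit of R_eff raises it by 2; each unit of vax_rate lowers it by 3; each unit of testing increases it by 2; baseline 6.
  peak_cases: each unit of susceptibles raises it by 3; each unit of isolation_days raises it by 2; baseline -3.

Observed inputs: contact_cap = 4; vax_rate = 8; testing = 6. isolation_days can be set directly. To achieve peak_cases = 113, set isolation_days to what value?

isolation_days = -5

Substituting into the R_eff equation gives R_eff = -isolation_days + 19.
This gives susceptibles = -2*isolation_days + 32.
peak_cases becomes -4*isolation_days + 93.
Solve -4*isolation_days + 93 = 113: isolation_days = (113 - 93) / -4 = -5.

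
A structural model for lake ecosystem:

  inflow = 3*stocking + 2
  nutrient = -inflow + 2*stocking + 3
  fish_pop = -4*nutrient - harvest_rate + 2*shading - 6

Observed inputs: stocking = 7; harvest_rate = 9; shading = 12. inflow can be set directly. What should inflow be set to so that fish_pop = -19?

inflow = 10

Intervening on inflow fixes its value directly, overriding its dependence on stocking.
Substituting into the nutrient equation gives nutrient = -inflow + 17.
fish_pop becomes 4*inflow - 59.
Solve 4*inflow - 59 = -19: inflow = (-19 + 59) / 4 = 10.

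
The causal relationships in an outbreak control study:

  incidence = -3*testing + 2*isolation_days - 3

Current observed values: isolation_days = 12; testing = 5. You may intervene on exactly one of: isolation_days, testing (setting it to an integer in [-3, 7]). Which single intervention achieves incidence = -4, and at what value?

Intervening on isolation_days: with other inputs at their observed values, incidence = 2*isolation_days - 18. Solving for -4 gives isolation_days = 7, within [-3, 7].
Intervening on testing: incidence = -3*testing + 21. Reaching -4 requires testing = 25/3, not an integer.

set isolation_days = 7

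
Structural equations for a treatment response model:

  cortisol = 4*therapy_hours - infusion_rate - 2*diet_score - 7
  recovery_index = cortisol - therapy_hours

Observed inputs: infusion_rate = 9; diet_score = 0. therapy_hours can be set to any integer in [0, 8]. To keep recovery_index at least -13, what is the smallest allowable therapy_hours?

therapy_hours = 1

Substituting into the cortisol equation gives cortisol = 4*therapy_hours - 16.
recovery_index becomes 3*therapy_hours - 16.
Require 3*therapy_hours - 16 ≥ -13, so therapy_hours ≥ 1.
The smallest integer in [0, 8] satisfying this is 1.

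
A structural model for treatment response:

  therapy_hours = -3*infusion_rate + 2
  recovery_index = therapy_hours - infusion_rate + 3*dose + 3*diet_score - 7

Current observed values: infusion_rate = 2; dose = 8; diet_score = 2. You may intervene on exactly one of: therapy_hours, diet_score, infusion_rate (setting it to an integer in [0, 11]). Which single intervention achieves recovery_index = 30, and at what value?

Intervening on therapy_hours: with other inputs at their observed values, recovery_index = therapy_hours + 21. Solving for 30 gives therapy_hours = 9, within [0, 11].
Intervening on diet_score: recovery_index = 3*diet_score + 11. Reaching 30 requires diet_score = 19/3, not an integer.
Intervening on infusion_rate: recovery_index = -4*infusion_rate + 25. Reaching 30 requires infusion_rate = -5/4, not an integer.

set therapy_hours = 9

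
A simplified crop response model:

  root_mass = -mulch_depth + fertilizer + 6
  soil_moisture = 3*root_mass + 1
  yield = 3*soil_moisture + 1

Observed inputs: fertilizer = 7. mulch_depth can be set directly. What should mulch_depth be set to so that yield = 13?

mulch_depth = 12

Substituting into the root_mass equation gives root_mass = -mulch_depth + 13.
Substituting into the soil_moisture equation gives soil_moisture = -3*mulch_depth + 40.
yield becomes -9*mulch_depth + 121.
Solve -9*mulch_depth + 121 = 13: mulch_depth = (13 - 121) / -9 = 12.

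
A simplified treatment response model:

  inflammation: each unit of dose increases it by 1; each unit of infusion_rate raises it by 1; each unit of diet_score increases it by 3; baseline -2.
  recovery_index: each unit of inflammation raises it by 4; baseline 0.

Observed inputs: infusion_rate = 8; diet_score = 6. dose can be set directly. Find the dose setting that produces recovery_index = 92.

Substituting into the inflammation equation gives inflammation = dose + 24.
Substituting into the recovery_index equation gives recovery_index = 4*dose + 96.
Solve 4*dose + 96 = 92: dose = (92 - 96) / 4 = -1.

dose = -1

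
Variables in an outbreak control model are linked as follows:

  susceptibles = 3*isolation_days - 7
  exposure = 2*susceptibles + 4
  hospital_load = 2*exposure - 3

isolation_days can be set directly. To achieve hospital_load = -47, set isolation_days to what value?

Substituting into the exposure equation gives exposure = 6*isolation_days - 10.
Substituting into the hospital_load equation gives hospital_load = 12*isolation_days - 23.
Solve 12*isolation_days - 23 = -47: isolation_days = (-47 + 23) / 12 = -2.

isolation_days = -2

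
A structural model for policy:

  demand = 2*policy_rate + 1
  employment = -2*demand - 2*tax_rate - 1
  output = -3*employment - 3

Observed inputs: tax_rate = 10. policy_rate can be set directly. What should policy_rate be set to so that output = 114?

policy_rate = 4

Substituting into the employment equation gives employment = -4*policy_rate - 23.
output becomes 12*policy_rate + 66.
Solve 12*policy_rate + 66 = 114: policy_rate = (114 - 66) / 12 = 4.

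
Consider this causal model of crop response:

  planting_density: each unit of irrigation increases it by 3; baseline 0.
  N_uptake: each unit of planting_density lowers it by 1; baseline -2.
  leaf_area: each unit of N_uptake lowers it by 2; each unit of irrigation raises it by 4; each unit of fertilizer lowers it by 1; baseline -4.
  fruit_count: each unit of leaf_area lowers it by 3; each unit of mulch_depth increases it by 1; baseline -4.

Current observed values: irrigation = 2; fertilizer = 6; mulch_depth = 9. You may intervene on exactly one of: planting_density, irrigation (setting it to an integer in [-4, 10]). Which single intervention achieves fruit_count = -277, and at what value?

set irrigation = 10

Intervening on planting_density: fruit_count = -6*planting_density - 1. Reaching -277 requires planting_density = 46, outside [-4, 10].
Intervening on irrigation: with other inputs at their observed values, fruit_count = -30*irrigation + 23. Solving for -277 gives irrigation = 10, within [-4, 10].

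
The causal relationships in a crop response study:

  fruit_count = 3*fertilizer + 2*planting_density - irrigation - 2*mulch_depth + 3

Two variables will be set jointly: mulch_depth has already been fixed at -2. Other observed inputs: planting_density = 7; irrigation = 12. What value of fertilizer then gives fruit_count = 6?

fertilizer = -1

With mulch_depth held at -2:
Substituting into the fruit_count equation gives fruit_count = 3*fertilizer + 9.
Solve 3*fertilizer + 9 = 6: fertilizer = (6 - 9) / 3 = -1.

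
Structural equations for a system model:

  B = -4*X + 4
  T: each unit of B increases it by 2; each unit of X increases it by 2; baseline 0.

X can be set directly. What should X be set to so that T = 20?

X = -2

Substituting into the T equation gives T = -6*X + 8.
Solve -6*X + 8 = 20: X = (20 - 8) / -6 = -2.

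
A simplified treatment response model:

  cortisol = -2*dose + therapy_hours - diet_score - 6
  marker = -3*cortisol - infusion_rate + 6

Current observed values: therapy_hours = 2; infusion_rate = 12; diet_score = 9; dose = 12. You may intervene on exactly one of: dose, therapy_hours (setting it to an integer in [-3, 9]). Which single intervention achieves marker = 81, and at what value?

set dose = 8

Intervening on dose: with other inputs at their observed values, marker = 6*dose + 33. Solving for 81 gives dose = 8, within [-3, 9].
Intervening on therapy_hours: marker = -3*therapy_hours + 111. Reaching 81 requires therapy_hours = 10, outside [-3, 9].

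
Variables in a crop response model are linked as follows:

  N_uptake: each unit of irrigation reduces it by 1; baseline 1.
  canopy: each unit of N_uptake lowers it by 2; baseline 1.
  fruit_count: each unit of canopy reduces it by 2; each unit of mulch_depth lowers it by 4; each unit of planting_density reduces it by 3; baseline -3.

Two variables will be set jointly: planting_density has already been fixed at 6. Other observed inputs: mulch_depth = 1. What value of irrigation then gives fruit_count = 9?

With planting_density held at 6:
Substituting into the canopy equation gives canopy = 2*irrigation - 1.
Substituting into the fruit_count equation gives fruit_count = -4*irrigation - 23.
Solve -4*irrigation - 23 = 9: irrigation = (9 + 23) / -4 = -8.

irrigation = -8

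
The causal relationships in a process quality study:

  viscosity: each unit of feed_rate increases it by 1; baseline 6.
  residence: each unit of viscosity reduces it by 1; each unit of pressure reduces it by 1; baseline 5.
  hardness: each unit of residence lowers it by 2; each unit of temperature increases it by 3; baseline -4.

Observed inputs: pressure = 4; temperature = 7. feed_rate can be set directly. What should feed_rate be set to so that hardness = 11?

Substituting into the residence equation gives residence = -feed_rate - 5.
Substituting into the hardness equation gives hardness = 2*feed_rate + 27.
Solve 2*feed_rate + 27 = 11: feed_rate = (11 - 27) / 2 = -8.

feed_rate = -8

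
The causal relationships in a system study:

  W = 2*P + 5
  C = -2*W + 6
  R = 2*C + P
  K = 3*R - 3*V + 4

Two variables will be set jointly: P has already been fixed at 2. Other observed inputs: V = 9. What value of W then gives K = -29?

W = 4

With P held at 2:
Intervening on W fixes its value directly, overriding its dependence on P.
Substituting into the R equation gives R = -4*W + 14.
So K = -12*W + 19.
Solve -12*W + 19 = -29: W = (-29 - 19) / -12 = 4.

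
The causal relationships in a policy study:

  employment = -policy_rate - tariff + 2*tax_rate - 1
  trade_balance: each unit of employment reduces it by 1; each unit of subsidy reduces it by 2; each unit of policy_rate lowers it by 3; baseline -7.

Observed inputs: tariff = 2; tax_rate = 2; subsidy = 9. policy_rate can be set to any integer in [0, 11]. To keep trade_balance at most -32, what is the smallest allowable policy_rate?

Substituting into the employment equation gives employment = -policy_rate + 1.
Substituting into the trade_balance equation gives trade_balance = -2*policy_rate - 26.
Require -2*policy_rate - 26 ≤ -32, so policy_rate ≥ 3.
The smallest integer in [0, 11] satisfying this is 3.

policy_rate = 3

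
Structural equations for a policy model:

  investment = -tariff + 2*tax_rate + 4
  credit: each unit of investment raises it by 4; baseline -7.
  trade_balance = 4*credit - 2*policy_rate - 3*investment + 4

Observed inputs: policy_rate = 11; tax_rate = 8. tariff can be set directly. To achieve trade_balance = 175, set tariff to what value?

tariff = 3

Substituting into the investment equation gives investment = -tariff + 20.
Substituting into the credit equation gives credit = -4*tariff + 73.
So trade_balance = -13*tariff + 214.
Solve -13*tariff + 214 = 175: tariff = (175 - 214) / -13 = 3.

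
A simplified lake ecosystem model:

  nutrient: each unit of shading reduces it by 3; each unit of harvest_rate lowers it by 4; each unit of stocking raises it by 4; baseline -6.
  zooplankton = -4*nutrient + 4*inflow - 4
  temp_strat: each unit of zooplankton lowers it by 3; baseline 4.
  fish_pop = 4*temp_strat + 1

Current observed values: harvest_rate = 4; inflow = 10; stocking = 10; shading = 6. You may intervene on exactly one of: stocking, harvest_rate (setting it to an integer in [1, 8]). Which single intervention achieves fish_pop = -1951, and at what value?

set stocking = 2

Intervening on stocking: with other inputs at their observed values, fish_pop = 192*stocking - 2335. Solving for -1951 gives stocking = 2, within [1, 8].
Intervening on harvest_rate: fish_pop = -192*harvest_rate + 353. Reaching -1951 requires harvest_rate = 12, outside [1, 8].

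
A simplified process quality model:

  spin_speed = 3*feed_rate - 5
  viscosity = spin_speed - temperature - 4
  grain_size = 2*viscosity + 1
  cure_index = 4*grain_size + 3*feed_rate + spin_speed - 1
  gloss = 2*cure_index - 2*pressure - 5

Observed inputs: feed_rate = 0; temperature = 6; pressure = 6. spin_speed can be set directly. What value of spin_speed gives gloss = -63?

spin_speed = 6

Intervening on spin_speed fixes its value directly, overriding its dependence on feed_rate.
Substituting into the viscosity equation gives viscosity = spin_speed - 10.
Substituting into the grain_size equation gives grain_size = 2*spin_speed - 19.
Substituting into the cure_index equation gives cure_index = 9*spin_speed - 77.
Substituting into the gloss equation gives gloss = 18*spin_speed - 171.
Solve 18*spin_speed - 171 = -63: spin_speed = (-63 + 171) / 18 = 6.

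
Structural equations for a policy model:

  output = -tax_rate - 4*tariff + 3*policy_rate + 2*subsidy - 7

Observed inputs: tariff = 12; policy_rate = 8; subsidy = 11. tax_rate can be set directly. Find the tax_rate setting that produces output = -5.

tax_rate = -4

Substituting into the output equation gives output = -tax_rate - 9.
Solve -tax_rate - 9 = -5: tax_rate = (-5 + 9) / -1 = -4.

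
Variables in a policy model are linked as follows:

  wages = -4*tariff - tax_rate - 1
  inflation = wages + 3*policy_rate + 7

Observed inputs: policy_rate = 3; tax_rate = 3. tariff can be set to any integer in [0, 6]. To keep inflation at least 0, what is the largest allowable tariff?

tariff = 3

Substituting into the wages equation gives wages = -4*tariff - 4.
Substituting into the inflation equation gives inflation = -4*tariff + 12.
Require -4*tariff + 12 ≥ 0, so tariff ≤ 3.
The largest integer in [0, 6] satisfying this is 3.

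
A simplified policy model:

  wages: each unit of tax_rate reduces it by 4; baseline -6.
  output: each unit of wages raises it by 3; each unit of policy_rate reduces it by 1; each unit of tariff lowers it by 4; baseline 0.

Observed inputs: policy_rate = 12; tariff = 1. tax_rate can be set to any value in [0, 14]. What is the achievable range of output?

Substituting into the output equation gives output = -12*tax_rate - 34.
Linear in tax_rate, so extremes are at the endpoints: tax_rate = 0 gives output = -34; tax_rate = 14 gives output = -202.

-202 to -34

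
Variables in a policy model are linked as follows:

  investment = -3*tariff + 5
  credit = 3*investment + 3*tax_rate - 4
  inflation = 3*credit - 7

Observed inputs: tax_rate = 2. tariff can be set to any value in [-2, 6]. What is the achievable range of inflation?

-118 to 98

Substituting into the credit equation gives credit = -9*tariff + 17.
Substituting into the inflation equation gives inflation = -27*tariff + 44.
Linear in tariff, so extremes are at the endpoints: tariff = -2 gives inflation = 98; tariff = 6 gives inflation = -118.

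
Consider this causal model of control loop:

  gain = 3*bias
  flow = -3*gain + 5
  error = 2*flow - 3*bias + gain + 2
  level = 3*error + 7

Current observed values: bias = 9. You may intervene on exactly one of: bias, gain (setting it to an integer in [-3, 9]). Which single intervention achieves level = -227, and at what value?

Intervening on bias: with other inputs at their observed values, level = -54*bias + 43. Solving for -227 gives bias = 5, within [-3, 9].
Intervening on gain: level = -15*gain - 38. Reaching -227 requires gain = 63/5, not an integer.

set bias = 5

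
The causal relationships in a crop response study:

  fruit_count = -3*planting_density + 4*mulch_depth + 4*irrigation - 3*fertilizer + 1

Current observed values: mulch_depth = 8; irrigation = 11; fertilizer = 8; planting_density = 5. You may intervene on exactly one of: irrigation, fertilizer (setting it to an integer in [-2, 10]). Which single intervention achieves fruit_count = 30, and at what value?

Intervening on irrigation: with other inputs at their observed values, fruit_count = 4*irrigation - 6. Solving for 30 gives irrigation = 9, within [-2, 10].
Intervening on fertilizer: fruit_count = -3*fertilizer + 62. Reaching 30 requires fertilizer = 32/3, not an integer.

set irrigation = 9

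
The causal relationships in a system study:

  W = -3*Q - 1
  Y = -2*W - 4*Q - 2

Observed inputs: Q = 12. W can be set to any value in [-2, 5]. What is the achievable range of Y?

-60 to -46

Intervening on W fixes its value directly, overriding its dependence on Q.
Substituting into the Y equation gives Y = -2*W - 50.
Linear in W, so extremes are at the endpoints: W = -2 gives Y = -46; W = 5 gives Y = -60.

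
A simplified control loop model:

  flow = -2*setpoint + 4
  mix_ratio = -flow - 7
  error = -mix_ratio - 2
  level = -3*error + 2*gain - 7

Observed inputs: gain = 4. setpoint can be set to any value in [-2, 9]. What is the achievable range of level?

-38 to 28

Substituting into the mix_ratio equation gives mix_ratio = 2*setpoint - 11.
Substituting into the error equation gives error = -2*setpoint + 9.
This gives level = 6*setpoint - 26.
Linear in setpoint, so extremes are at the endpoints: setpoint = -2 gives level = -38; setpoint = 9 gives level = 28.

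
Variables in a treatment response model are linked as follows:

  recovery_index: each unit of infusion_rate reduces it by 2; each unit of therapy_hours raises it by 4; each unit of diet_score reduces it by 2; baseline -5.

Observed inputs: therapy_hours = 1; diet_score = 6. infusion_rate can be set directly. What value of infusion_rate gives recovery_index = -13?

Substituting into the recovery_index equation gives recovery_index = -2*infusion_rate - 13.
Solve -2*infusion_rate - 13 = -13: infusion_rate = (-13 + 13) / -2 = 0.

infusion_rate = 0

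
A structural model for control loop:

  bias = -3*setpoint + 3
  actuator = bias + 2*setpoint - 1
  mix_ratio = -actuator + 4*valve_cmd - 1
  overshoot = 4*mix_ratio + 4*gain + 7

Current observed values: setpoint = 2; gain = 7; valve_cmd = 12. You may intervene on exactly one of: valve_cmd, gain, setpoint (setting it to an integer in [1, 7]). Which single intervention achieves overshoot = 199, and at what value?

set gain = 1

Intervening on valve_cmd: overshoot = 16*valve_cmd + 31. Reaching 199 requires valve_cmd = 21/2, not an integer.
Intervening on gain: with other inputs at their observed values, overshoot = 4*gain + 195. Solving for 199 gives gain = 1, within [1, 7].
Intervening on setpoint: overshoot = 4*setpoint + 215. Reaching 199 requires setpoint = -4, outside [1, 7].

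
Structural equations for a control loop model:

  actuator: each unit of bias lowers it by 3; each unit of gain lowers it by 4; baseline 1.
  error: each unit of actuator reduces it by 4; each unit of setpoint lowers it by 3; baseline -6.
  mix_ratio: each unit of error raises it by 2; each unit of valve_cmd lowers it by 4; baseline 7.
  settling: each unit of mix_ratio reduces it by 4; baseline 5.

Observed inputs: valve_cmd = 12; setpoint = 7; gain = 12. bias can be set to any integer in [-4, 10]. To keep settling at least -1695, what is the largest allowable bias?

Substituting into the actuator equation gives actuator = -3*bias - 47.
Substituting into the error equation gives error = 12*bias + 161.
So mix_ratio = 24*bias + 281.
This gives settling = -96*bias - 1119.
Require -96*bias - 1119 ≥ -1695, so bias ≤ 6.
The largest integer in [-4, 10] satisfying this is 6.

bias = 6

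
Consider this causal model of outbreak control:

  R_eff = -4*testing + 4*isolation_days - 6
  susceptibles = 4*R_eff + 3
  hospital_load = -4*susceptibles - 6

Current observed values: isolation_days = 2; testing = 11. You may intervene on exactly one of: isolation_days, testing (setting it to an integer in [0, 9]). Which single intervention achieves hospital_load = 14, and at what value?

set testing = 1

Intervening on isolation_days: hospital_load = -64*isolation_days + 782. Reaching 14 requires isolation_days = 12, outside [0, 9].
Intervening on testing: with other inputs at their observed values, hospital_load = 64*testing - 50. Solving for 14 gives testing = 1, within [0, 9].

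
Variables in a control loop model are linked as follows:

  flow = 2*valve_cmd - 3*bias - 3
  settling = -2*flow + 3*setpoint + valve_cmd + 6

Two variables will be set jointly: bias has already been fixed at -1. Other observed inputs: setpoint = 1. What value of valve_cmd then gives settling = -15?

valve_cmd = 8

With bias held at -1:
Substituting into the flow equation gives flow = 2*valve_cmd.
This gives settling = -3*valve_cmd + 9.
Solve -3*valve_cmd + 9 = -15: valve_cmd = (-15 - 9) / -3 = 8.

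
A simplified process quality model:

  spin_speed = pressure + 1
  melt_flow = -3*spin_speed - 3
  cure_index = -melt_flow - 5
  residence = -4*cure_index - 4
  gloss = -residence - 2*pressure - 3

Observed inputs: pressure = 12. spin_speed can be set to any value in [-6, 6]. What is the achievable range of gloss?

-103 to 41

Intervening on spin_speed fixes its value directly, overriding its dependence on pressure.
Substituting into the cure_index equation gives cure_index = 3*spin_speed - 2.
Substituting into the residence equation gives residence = -12*spin_speed + 4.
Substituting into the gloss equation gives gloss = 12*spin_speed - 31.
Linear in spin_speed, so extremes are at the endpoints: spin_speed = -6 gives gloss = -103; spin_speed = 6 gives gloss = 41.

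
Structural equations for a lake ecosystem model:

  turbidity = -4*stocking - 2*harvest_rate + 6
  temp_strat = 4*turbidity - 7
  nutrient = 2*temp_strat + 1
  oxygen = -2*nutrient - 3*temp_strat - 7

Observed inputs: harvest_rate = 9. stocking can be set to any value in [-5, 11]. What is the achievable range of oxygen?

Substituting into the turbidity equation gives turbidity = -4*stocking - 12.
temp_strat becomes -16*stocking - 55.
Substituting into the nutrient equation gives nutrient = -32*stocking - 109.
Substituting into the oxygen equation gives oxygen = 112*stocking + 376.
Linear in stocking, so extremes are at the endpoints: stocking = -5 gives oxygen = -184; stocking = 11 gives oxygen = 1608.

-184 to 1608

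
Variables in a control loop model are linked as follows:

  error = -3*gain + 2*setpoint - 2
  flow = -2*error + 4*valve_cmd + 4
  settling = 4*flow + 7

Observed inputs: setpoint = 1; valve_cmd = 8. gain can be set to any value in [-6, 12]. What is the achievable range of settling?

Substituting into the error equation gives error = -3*gain.
Substituting into the flow equation gives flow = 6*gain + 36.
Substituting into the settling equation gives settling = 24*gain + 151.
Linear in gain, so extremes are at the endpoints: gain = -6 gives settling = 7; gain = 12 gives settling = 439.

7 to 439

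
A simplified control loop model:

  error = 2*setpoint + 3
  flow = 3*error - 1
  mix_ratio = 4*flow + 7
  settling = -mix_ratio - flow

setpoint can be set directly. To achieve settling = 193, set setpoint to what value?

setpoint = -8

Substituting into the flow equation gives flow = 6*setpoint + 8.
So mix_ratio = 24*setpoint + 39.
This gives settling = -30*setpoint - 47.
Solve -30*setpoint - 47 = 193: setpoint = (193 + 47) / -30 = -8.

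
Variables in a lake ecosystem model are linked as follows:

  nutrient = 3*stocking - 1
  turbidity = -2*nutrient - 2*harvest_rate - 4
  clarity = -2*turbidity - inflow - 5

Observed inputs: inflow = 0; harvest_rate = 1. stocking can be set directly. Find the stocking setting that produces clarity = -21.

Substituting into the turbidity equation gives turbidity = -6*stocking - 4.
Substituting into the clarity equation gives clarity = 12*stocking + 3.
Solve 12*stocking + 3 = -21: stocking = (-21 - 3) / 12 = -2.

stocking = -2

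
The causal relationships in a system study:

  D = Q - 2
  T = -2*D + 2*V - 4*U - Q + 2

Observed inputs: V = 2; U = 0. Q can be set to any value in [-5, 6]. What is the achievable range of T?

Substituting into the T equation gives T = -3*Q + 10.
Linear in Q, so extremes are at the endpoints: Q = -5 gives T = 25; Q = 6 gives T = -8.

-8 to 25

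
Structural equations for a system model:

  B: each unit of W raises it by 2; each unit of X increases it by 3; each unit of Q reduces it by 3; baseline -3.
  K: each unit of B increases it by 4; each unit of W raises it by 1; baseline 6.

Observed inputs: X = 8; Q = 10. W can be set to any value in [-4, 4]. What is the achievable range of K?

-66 to 6

Substituting into the B equation gives B = 2*W - 9.
Substituting into the K equation gives K = 9*W - 30.
Linear in W, so extremes are at the endpoints: W = -4 gives K = -66; W = 4 gives K = 6.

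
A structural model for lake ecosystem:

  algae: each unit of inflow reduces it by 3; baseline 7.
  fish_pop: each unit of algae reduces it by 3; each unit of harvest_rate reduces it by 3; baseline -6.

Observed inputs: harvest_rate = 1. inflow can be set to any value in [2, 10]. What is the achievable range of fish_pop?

-12 to 60

Substituting into the fish_pop equation gives fish_pop = 9*inflow - 30.
Linear in inflow, so extremes are at the endpoints: inflow = 2 gives fish_pop = -12; inflow = 10 gives fish_pop = 60.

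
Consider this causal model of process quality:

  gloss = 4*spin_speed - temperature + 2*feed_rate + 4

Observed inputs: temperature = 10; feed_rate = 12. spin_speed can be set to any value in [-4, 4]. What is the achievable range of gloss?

Substituting into the gloss equation gives gloss = 4*spin_speed + 18.
Linear in spin_speed, so extremes are at the endpoints: spin_speed = -4 gives gloss = 2; spin_speed = 4 gives gloss = 34.

2 to 34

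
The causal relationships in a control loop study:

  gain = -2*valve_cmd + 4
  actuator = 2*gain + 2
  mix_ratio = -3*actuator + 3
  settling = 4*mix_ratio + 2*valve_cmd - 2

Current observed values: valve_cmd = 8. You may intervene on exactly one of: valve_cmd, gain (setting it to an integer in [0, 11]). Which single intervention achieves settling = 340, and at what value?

set valve_cmd = 9

Intervening on valve_cmd: with other inputs at their observed values, settling = 50*valve_cmd - 110. Solving for 340 gives valve_cmd = 9, within [0, 11].
Intervening on gain: settling = -24*gain + 2. Reaching 340 requires gain = -169/12, not an integer.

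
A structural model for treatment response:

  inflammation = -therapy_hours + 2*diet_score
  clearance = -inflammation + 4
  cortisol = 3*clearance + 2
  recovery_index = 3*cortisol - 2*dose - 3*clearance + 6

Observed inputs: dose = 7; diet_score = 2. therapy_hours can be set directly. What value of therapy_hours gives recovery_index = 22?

therapy_hours = 4

Substituting into the inflammation equation gives inflammation = -therapy_hours + 4.
Substituting into the clearance equation gives clearance = therapy_hours.
Substituting into the cortisol equation gives cortisol = 3*therapy_hours + 2.
Substituting into the recovery_index equation gives recovery_index = 6*therapy_hours - 2.
Solve 6*therapy_hours - 2 = 22: therapy_hours = (22 + 2) / 6 = 4.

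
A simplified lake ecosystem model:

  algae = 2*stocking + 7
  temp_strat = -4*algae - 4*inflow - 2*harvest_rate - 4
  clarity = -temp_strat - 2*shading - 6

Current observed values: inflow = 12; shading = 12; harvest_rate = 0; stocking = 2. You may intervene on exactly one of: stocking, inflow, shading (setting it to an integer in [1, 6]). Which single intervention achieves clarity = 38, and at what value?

Intervening on stocking: clarity = 8*stocking + 50. Reaching 38 requires stocking = -3/2, not an integer.
Intervening on inflow: with other inputs at their observed values, clarity = 4*inflow + 18. Solving for 38 gives inflow = 5, within [1, 6].
Intervening on shading: clarity = -2*shading + 90. Reaching 38 requires shading = 26, outside [1, 6].

set inflow = 5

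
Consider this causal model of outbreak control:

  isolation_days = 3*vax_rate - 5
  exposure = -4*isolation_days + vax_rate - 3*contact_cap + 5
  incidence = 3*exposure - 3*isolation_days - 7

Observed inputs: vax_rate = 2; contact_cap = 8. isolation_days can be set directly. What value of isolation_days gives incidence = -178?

isolation_days = 8

Intervening on isolation_days fixes its value directly, overriding its dependence on vax_rate.
Substituting into the exposure equation gives exposure = -4*isolation_days - 17.
Substituting into the incidence equation gives incidence = -15*isolation_days - 58.
Solve -15*isolation_days - 58 = -178: isolation_days = (-178 + 58) / -15 = 8.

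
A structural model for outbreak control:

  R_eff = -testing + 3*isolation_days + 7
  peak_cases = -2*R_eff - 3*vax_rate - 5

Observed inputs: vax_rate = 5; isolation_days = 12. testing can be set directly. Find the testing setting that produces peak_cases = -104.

Substituting into the R_eff equation gives R_eff = -testing + 43.
Substituting into the peak_cases equation gives peak_cases = 2*testing - 106.
Solve 2*testing - 106 = -104: testing = (-104 + 106) / 2 = 1.

testing = 1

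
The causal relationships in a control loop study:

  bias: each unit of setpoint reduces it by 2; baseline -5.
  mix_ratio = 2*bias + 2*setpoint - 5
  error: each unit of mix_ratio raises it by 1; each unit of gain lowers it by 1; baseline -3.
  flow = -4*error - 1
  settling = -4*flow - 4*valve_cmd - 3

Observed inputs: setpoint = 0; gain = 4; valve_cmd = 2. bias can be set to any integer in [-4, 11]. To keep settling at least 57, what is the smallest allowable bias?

bias = 8

Intervening on bias fixes its value directly, overriding its dependence on setpoint.
Substituting into the mix_ratio equation gives mix_ratio = 2*bias - 5.
This gives error = 2*bias - 12.
Substituting into the flow equation gives flow = -8*bias + 47.
Substituting into the settling equation gives settling = 32*bias - 199.
Require 32*bias - 199 ≥ 57, so bias ≥ 8.
The smallest integer in [-4, 11] satisfying this is 8.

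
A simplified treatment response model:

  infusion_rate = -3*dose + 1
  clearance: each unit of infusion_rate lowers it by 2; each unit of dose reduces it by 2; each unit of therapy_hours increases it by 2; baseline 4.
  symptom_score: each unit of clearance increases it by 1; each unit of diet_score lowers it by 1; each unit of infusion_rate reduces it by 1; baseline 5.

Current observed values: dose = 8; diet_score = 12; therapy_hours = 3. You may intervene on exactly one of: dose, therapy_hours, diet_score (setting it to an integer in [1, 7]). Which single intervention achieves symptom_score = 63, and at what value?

Intervening on dose: symptom_score = 7*dose. Reaching 63 requires dose = 9, outside [1, 7].
Intervening on therapy_hours: symptom_score = 2*therapy_hours + 50. Reaching 63 requires therapy_hours = 13/2, not an integer.
Intervening on diet_score: with other inputs at their observed values, symptom_score = -diet_score + 68. Solving for 63 gives diet_score = 5, within [1, 7].

set diet_score = 5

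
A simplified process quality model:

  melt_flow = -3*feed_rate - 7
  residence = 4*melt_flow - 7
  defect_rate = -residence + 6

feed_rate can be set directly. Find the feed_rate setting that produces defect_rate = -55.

feed_rate = -8

Substituting into the residence equation gives residence = -12*feed_rate - 35.
This gives defect_rate = 12*feed_rate + 41.
Solve 12*feed_rate + 41 = -55: feed_rate = (-55 - 41) / 12 = -8.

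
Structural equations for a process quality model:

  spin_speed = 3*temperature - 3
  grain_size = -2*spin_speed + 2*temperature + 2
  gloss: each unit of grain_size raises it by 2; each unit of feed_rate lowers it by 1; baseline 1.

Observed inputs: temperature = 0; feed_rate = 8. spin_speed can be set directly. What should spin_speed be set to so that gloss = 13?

spin_speed = -4

Intervening on spin_speed fixes its value directly, overriding its dependence on temperature.
Substituting into the grain_size equation gives grain_size = -2*spin_speed + 2.
gloss becomes -4*spin_speed - 3.
Solve -4*spin_speed - 3 = 13: spin_speed = (13 + 3) / -4 = -4.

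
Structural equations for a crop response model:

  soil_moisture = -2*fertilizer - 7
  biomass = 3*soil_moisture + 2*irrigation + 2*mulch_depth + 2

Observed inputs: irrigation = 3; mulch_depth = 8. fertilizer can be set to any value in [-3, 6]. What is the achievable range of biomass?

Substituting into the biomass equation gives biomass = -6*fertilizer + 3.
Linear in fertilizer, so extremes are at the endpoints: fertilizer = -3 gives biomass = 21; fertilizer = 6 gives biomass = -33.

-33 to 21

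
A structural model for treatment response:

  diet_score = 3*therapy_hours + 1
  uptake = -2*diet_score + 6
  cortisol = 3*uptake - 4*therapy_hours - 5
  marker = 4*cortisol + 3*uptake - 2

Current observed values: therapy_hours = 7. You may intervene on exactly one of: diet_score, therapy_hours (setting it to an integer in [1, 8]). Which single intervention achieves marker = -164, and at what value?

set diet_score = 4

Intervening on diet_score: with other inputs at their observed values, marker = -30*diet_score - 44. Solving for -164 gives diet_score = 4, within [1, 8].
Intervening on therapy_hours: marker = -106*therapy_hours + 38. Reaching -164 requires therapy_hours = 101/53, not an integer.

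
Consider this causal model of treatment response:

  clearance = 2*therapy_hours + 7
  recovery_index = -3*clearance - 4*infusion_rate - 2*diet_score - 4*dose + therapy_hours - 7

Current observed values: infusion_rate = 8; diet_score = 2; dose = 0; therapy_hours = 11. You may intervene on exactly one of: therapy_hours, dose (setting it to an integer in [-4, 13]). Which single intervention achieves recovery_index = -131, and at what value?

set dose = 3

Intervening on therapy_hours: recovery_index = -5*therapy_hours - 64. Reaching -131 requires therapy_hours = 67/5, not an integer.
Intervening on dose: with other inputs at their observed values, recovery_index = -4*dose - 119. Solving for -131 gives dose = 3, within [-4, 13].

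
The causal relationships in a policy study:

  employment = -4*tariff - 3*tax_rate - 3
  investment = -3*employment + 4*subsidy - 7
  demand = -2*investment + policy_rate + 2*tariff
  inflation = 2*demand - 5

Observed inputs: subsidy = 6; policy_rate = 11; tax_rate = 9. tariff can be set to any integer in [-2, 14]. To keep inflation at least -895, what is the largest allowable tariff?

Substituting into the employment equation gives employment = -4*tariff - 30.
Substituting into the investment equation gives investment = 12*tariff + 107.
This gives demand = -22*tariff - 203.
Substituting into the inflation equation gives inflation = -44*tariff - 411.
Require -44*tariff - 411 ≥ -895, so tariff ≤ 11.
The largest integer in [-2, 14] satisfying this is 11.

tariff = 11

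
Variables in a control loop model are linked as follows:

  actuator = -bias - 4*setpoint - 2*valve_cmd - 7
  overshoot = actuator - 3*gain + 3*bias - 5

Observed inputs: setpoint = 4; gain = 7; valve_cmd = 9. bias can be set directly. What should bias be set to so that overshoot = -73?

Substituting into the actuator equation gives actuator = -bias - 41.
This gives overshoot = 2*bias - 67.
Solve 2*bias - 67 = -73: bias = (-73 + 67) / 2 = -3.

bias = -3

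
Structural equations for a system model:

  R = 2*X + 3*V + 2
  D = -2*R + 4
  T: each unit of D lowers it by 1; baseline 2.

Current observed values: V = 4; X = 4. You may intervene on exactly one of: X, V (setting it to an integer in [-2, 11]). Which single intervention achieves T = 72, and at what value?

set V = 9

Intervening on X: T = 4*X + 26. Reaching 72 requires X = 23/2, not an integer.
Intervening on V: with other inputs at their observed values, T = 6*V + 18. Solving for 72 gives V = 9, within [-2, 11].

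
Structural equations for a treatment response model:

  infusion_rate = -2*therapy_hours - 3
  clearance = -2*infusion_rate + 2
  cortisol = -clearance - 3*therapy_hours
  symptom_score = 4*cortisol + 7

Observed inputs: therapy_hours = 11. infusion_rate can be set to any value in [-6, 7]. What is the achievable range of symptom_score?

-181 to -77

Intervening on infusion_rate fixes its value directly, overriding its dependence on therapy_hours.
Substituting into the cortisol equation gives cortisol = 2*infusion_rate - 35.
Substituting into the symptom_score equation gives symptom_score = 8*infusion_rate - 133.
Linear in infusion_rate, so extremes are at the endpoints: infusion_rate = -6 gives symptom_score = -181; infusion_rate = 7 gives symptom_score = -77.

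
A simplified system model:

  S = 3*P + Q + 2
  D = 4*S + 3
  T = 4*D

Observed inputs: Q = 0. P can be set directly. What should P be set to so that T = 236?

P = 4

Substituting into the S equation gives S = 3*P + 2.
Substituting into the D equation gives D = 12*P + 11.
Substituting into the T equation gives T = 48*P + 44.
Solve 48*P + 44 = 236: P = (236 - 44) / 48 = 4.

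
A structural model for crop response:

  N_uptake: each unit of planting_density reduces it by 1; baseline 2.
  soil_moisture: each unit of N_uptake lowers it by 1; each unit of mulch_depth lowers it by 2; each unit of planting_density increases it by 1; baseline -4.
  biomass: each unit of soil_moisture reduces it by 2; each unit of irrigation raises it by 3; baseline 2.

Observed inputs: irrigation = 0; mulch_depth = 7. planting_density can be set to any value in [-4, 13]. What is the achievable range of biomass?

-10 to 58

Substituting into the soil_moisture equation gives soil_moisture = 2*planting_density - 20.
So biomass = -4*planting_density + 42.
Linear in planting_density, so extremes are at the endpoints: planting_density = -4 gives biomass = 58; planting_density = 13 gives biomass = -10.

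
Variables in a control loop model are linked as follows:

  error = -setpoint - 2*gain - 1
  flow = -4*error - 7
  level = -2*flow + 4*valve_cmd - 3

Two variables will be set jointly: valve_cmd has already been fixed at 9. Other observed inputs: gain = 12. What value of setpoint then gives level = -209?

setpoint = 7

With valve_cmd held at 9:
Substituting into the error equation gives error = -setpoint - 25.
This gives flow = 4*setpoint + 93.
level becomes -8*setpoint - 153.
Solve -8*setpoint - 153 = -209: setpoint = (-209 + 153) / -8 = 7.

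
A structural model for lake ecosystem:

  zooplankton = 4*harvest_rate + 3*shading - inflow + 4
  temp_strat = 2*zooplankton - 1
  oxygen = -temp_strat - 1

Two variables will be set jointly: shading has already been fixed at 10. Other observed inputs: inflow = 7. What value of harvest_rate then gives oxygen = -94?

With shading held at 10:
Substituting into the zooplankton equation gives zooplankton = 4*harvest_rate + 27.
This gives temp_strat = 8*harvest_rate + 53.
So oxygen = -8*harvest_rate - 54.
Solve -8*harvest_rate - 54 = -94: harvest_rate = (-94 + 54) / -8 = 5.

harvest_rate = 5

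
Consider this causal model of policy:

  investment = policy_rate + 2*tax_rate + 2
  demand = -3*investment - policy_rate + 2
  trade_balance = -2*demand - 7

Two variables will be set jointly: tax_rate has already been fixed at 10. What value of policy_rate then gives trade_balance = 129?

With tax_rate held at 10:
Substituting into the investment equation gives investment = policy_rate + 22.
So demand = -4*policy_rate - 64.
trade_balance becomes 8*policy_rate + 121.
Solve 8*policy_rate + 121 = 129: policy_rate = (129 - 121) / 8 = 1.

policy_rate = 1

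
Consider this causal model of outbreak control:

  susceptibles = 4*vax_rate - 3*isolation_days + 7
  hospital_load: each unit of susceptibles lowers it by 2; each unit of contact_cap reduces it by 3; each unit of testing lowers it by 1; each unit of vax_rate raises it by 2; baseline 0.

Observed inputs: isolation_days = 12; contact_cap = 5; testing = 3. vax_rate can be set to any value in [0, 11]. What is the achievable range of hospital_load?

-26 to 40

Substituting into the susceptibles equation gives susceptibles = 4*vax_rate - 29.
This gives hospital_load = -6*vax_rate + 40.
Linear in vax_rate, so extremes are at the endpoints: vax_rate = 0 gives hospital_load = 40; vax_rate = 11 gives hospital_load = -26.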